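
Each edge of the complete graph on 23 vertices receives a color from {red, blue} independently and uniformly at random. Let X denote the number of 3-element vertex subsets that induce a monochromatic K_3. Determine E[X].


Let X = Σ_S X_S over the C(23, 3) = 1771 subsets S of size 3, where X_S = 1 if the K_3 on S is monochromatic.
For a fixed S, the K_3 on S has C(3, 2) = 3 edges. P[all 3 edges red] = (1/2)^3, and likewise for blue, so P[monochromatic] = 2·(1/2)^3 = 2^{1 − 3} = 1/4.
By linearity: E[X] = C(23, 3) · 2^{1 − 3} = 1771 · 1/4 = 1771/4.
Numerically: E[X] ≈ 442.7500.

E[X] = C(23,3)·2^(1−C(3,2)) = 1771/4 ≈ 442.7500.


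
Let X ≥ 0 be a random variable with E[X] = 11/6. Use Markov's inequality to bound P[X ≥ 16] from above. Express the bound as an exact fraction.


μ = E[X] = 11/6, a = 16.
Markov: P[X ≥ 16] ≤ μ/a = (11/6)/16 = 11/96.
Numerically: ≈ 0.115.
(Since a = 16 > μ = 1.833, the bound 11/96 is < 1 and informative.)

P[X ≥ 16] ≤ 11/96 ≈ 0.115.


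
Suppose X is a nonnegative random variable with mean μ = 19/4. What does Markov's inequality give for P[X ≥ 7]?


μ = E[X] = 19/4, a = 7.
Markov: P[X ≥ 7] ≤ μ/a = (19/4)/7 = 19/28.
Numerically: ≈ 0.679.
(Since a = 7 > μ = 4.750, the bound 19/28 is < 1 and informative.)

P[X ≥ 7] ≤ 19/28 ≈ 0.679.


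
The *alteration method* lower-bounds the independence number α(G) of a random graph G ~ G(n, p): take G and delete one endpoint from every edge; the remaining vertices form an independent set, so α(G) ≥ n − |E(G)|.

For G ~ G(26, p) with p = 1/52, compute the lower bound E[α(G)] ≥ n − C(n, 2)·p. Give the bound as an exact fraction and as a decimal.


E[|E(G)|] = C(26, 2)·p = 325 · (1/52) = 25/4.
E[α(G)] ≥ n − E[|E(G)|] = 26 − 25/4 = 79/4.
Numerically: ≈ 19.7500.
(This is only a lower bound; the true E[α(G)] may be larger.)

E[α(G)] ≥ 79/4 ≈ 19.7500.


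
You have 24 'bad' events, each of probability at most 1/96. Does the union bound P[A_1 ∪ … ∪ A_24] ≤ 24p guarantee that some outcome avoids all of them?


Union bound: P[∪_{i=1}^{24} A_i] ≤ Σ_i P[A_i] ≤ 24·p = 24·(1/96) = 1/4.
Numerically: 1/4 ≈ 0.250000.
Is 1/4 < 1? YES.
Since P[∪ A_i] ≤ 1/4 < 1, the complement has P[∩ A_i^c] ≥ 1 − 1/4 = 3/4 > 0, so some outcome avoids every A_i.

24·p = 1/4 ≈ 0.250000; existence CERTIFIED by the union bound.


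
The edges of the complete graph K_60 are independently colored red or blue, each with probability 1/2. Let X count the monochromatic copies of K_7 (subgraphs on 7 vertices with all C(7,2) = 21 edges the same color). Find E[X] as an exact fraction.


Let X = Σ_S X_S over the C(60, 7) = 386206920 subsets S of size 7, where X_S = 1 if the K_7 on S is monochromatic.
For a fixed S, the K_7 on S has C(7, 2) = 21 edges. P[all 21 edges red] = (1/2)^21, and likewise for blue, so P[monochromatic] = 2·(1/2)^21 = 2^{1 − 21} = 1/1048576.
By linearity: E[X] = C(60, 7) · 2^{1 − 21} = 386206920 · 1/1048576 = 48275865/131072.
Numerically: E[X] ≈ 368.31562.

E[X] = C(60,7)·2^(1−C(7,2)) = 48275865/131072 ≈ 368.31562.


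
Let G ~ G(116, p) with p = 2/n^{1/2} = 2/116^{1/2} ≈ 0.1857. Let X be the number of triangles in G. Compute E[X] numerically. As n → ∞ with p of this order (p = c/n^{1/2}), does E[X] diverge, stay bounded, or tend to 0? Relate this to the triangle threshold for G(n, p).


Number of potential triangles: C(116, 3) = 253460.
Each occurs with probability p³ ≈ (0.1857)³ ≈ 6.403288e-03.
By linearity: E[X] = C(116, 3)·p³ ≈ 253460 · 6.403288e-03 ≈ 1622.9773.
Since α = 1/2 < 1, p = c/n^{1/2} ≫ 1/n is above the triangle threshold p ~ 1/n. Asymptotically E[X] ~ (c³/6)·n^{3(1−α)} = (2³/6)·n^{1.5} → ∞; triangles are abundant w.h.p.

E[X] ≈ 1622.9773; in regime p = Θ(1/n^{1/2}) E[X] diverges (above the triangle threshold p ~ 1/n).


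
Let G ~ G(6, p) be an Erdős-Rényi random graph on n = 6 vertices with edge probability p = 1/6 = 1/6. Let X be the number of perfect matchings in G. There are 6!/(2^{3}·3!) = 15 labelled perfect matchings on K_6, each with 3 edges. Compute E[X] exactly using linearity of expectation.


K_6 has 6!/(2^{3}·3!) = 15 labelled perfect matchings.
For each such perfect matching H, let X_H = 1 if all 3 edges of H are present in G. Then P[X_H = 1] = p^{3} = (1/6)^{3} = 1/216.
By linearity: E[X] = Σ_H E[X_H] = 15 · p^{3} = 15 · 1/216 = 5/72.
Numerically: E[X] ≈ 0.069444.

E[X] = 15 · (1/6)^{3} = 5/72 ≈ 0.069444.


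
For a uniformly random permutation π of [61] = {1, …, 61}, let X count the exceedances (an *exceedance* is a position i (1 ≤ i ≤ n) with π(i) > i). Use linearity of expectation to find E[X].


Write X = Σ_{i=1}^{61} X_i, where X_i = 1_{π(i) > i}.
For each fixed i, π(i) is uniform over {1, …, 61} (marginal of a uniform permutation), so P[π(i) > i] = (n − i)/n. Summing: Σ_{i=1}^{61} (n − i)/n = (0 + 1 + … + 60)/61 = 61(61 − 1)/(2·61) = (61 − 1)/2.
Hence E[X] = Σ_{i=1}^{61} (61 − i)/61 = 30 ≈ 30.0000.

E[X] = 30 = 30.0000.


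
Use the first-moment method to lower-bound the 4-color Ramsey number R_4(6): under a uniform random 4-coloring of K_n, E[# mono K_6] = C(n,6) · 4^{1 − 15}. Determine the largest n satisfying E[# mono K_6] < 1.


We need C(n, 6) · 4^{1 − 15} < 1, i.e. C(n, 6) < 4^{15 − 1} = 268435456.
Check values of n near the boundary:
  n = 75: C(75, 6) = 201359550; 201359550 < 268435456? YES
  n = 76: C(76, 6) = 218618940; 218618940 < 268435456? YES
  n = 77: C(77, 6) = 237093780; 237093780 < 268435456? YES
  n = 78: C(78, 6) = 256851595; 256851595 < 268435456? YES
  n = 79: C(79, 6) = 277962685; 277962685 < 268435456? NO
The largest n with C(n, 6) < 268435456 is n = 78 (where E[X] = 256851595/268435456 ≈ 0.95685). Hence R_4(6) > 78, i.e. R_4(6) ≥ 79.

Largest n = 78; hence R_4(6) > 78.


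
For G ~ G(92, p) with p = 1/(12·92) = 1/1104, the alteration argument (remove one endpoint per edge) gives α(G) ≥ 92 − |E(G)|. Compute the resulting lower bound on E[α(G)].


E[|E(G)|] = C(92, 2)·p = 4186 · (1/1104) = 91/24.
E[α(G)] ≥ n − E[|E(G)|] = 92 − 91/24 = 2117/24.
Numerically: ≈ 88.208333.
(This is only a lower bound; the true E[α(G)] may be larger.)

E[α(G)] ≥ 2117/24 ≈ 88.208333.


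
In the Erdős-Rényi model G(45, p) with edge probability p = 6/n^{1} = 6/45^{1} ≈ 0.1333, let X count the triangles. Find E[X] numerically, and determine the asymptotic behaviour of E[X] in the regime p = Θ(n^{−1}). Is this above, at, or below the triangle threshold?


Number of potential triangles: C(45, 3) = 14190.
Each occurs with probability p³ ≈ (0.1333)³ ≈ 2.370370e-03.
By linearity: E[X] = C(45, 3)·p³ ≈ 14190 · 2.370370e-03 ≈ 33.6356.
Here α = 1, so p = 6/n is exactly at the triangle threshold p ~ 1/n. Asymptotically E[X] → c³/6 = 6³/6 = 36 ≈ 36.0000, a bounded constant. In this regime the triangle count is asymptotically Poisson(c³/6).

E[X] ≈ 33.6356; in regime p = Θ(1/n^{1}) E[X] stays bounded (at the triangle threshold p ~ 1/n).


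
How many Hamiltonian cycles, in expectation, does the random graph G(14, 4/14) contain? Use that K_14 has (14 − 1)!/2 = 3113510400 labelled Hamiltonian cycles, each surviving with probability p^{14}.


K_14 has (14 − 1)!/2 = 3113510400 labelled Hamiltonian cycles.
For each such Hamiltonian cycle H, let X_H = 1 if all 14 edges of H are present in G. Then P[X_H = 1] = p^{14} = (2/7)^{14} = 16384/678223072849.
By linearity of expectation: E[X] = Σ_H E[X_H] = 3113510400 · p^{14} = 3113510400 · 16384/678223072849 = 7287393484800/96889010407.
Numerically: E[X] ≈ 75.21.

E[X] = 3113510400 · (2/7)^{14} = 7287393484800/96889010407 ≈ 75.21.


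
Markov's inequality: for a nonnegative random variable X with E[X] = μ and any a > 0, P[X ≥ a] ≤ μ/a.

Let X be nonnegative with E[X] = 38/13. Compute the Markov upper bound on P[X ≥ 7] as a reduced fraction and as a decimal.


μ = E[X] = 38/13, a = 7.
Markov: P[X ≥ 7] ≤ μ/a = (38/13)/7 = 38/91.
Numerically: ≈ 0.418.
(Since a = 7 > μ = 2.923, the bound 38/91 is < 1 and informative.)

P[X ≥ 7] ≤ 38/91 ≈ 0.418.


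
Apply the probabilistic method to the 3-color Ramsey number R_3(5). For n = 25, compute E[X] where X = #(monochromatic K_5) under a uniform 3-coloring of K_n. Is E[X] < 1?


E[X] = C(25, 5) · 3^{1 − 10} = 53130 · 3^{−9} = 53130/19683.
As a reduced fraction: E[X] = 17710/6561 ≈ 2.6993.
Is E[X] < 1? NO.
Since E[X] ≥ 1, the first-moment bound is inconclusive at n = 25; it does NOT by itself certify R_3(5) > 25.

E[X] = 17710/6561 ≈ 2.6993; E[X] ≥ 1; first-moment method inconclusive here.


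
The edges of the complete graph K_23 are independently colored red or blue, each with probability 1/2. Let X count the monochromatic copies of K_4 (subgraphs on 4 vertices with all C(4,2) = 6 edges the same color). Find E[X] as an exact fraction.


Let X = Σ_S X_S over the C(23, 4) = 8855 subsets S of size 4, where X_S = 1 if the K_4 on S is monochromatic.
For a fixed S, the K_4 on S has C(4, 2) = 6 edges. P[all 6 edges red] = (1/2)^6, and likewise for blue, so P[monochromatic] = 2·(1/2)^6 = 2^{1 − 6} = 1/32.
By linearity: E[X] = C(23, 4) · 2^{1 − 6} = 8855 · 1/32 = 8855/32.
Numerically: E[X] ≈ 276.71875.

E[X] = C(23,4)·2^(1−C(4,2)) = 8855/32 ≈ 276.71875.


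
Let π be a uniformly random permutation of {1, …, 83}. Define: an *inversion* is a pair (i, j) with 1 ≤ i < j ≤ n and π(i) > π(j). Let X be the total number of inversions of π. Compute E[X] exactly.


Write X = Σ X_I over the C(83, 2) = 3403 pairs i < j, with X_I the indicator of one inversion.
There are 3403 indicators.
For each fixed pair i < j, the values π(i) and π(j) are two distinct elements of {1, …, 83} in uniformly random order; by symmetry P[π(i) > π(j)] = 1/2.
By linearity: E[X] = 3403 · (1/2) = C(83, 2) · (1/2) = 3403/2 = 3403/2 ≈ 1701.50000.

E[X] = 3403/2 = 1701.50000.


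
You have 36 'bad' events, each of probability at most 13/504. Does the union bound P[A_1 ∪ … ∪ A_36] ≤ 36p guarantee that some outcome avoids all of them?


Union bound: P[∪_{i=1}^{36} A_i] ≤ Σ_i P[A_i] ≤ 36·p = 36·(13/504) = 13/14.
Numerically: 13/14 ≈ 0.9286.
Is 13/14 < 1? YES.
Since P[∪ A_i] ≤ 13/14 < 1, the complement has P[∩ A_i^c] ≥ 1 − 13/14 = 1/14 > 0, so some outcome avoids every A_i.

36·p = 13/14 ≈ 0.9286; existence CERTIFIED by the union bound.


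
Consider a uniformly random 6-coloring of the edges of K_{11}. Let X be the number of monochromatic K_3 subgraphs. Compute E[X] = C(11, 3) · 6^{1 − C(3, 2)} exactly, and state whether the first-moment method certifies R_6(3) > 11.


E[X] = C(11, 3) · 6^{1 − 3} = 165 · 6^{−2} = 165/36.
As a reduced fraction: E[X] = 55/12 ≈ 4.583333.
Is E[X] < 1? NO.
Since E[X] ≥ 1, the first-moment bound is inconclusive at n = 11; it does NOT by itself certify R_6(3) > 11.

E[X] = 55/12 ≈ 4.583333; E[X] ≥ 1; first-moment method inconclusive here.


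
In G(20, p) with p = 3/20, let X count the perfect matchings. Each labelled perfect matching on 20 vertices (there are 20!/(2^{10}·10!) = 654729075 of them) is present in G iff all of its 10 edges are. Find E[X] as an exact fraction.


K_20 has 20!/(2^{10}·10!) = 654729075 labelled perfect matchings.
For each such perfect matching H, let X_H = 1 if all 10 edges of H are present in G. Then P[X_H = 1] = p^{10} = (3/20)^{10} = 59049/10240000000000.
Summing the indicators: E[X] = Σ_H E[X_H] = 654729075 · p^{10} = 654729075 · 59049/10240000000000 = 1546443885987/409600000000.
Numerically: E[X] ≈ 3.7755.

E[X] = 654729075 · (3/20)^{10} = 1546443885987/409600000000 ≈ 3.7755.


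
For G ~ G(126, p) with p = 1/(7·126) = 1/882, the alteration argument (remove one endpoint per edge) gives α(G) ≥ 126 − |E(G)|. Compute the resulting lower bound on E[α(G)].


E[|E(G)|] = C(126, 2)·p = 7875 · (1/882) = 125/14.
E[α(G)] ≥ n − E[|E(G)|] = 126 − 125/14 = 1639/14.
Numerically: ≈ 117.071429.
(This is only a lower bound; the true E[α(G)] may be larger.)

E[α(G)] ≥ 1639/14 ≈ 117.071429.


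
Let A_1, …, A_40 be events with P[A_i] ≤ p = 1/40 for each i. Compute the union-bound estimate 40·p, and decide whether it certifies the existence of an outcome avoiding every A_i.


Union bound: P[∪_{i=1}^{40} A_i] ≤ Σ_i P[A_i] ≤ 40·p = 40·(1/40) = 1.
Numerically: 1 ≈ 1.0000.
Is 1 < 1? NO.
Since the bound 1 is ≥ 1, the union bound is uninformative here; it does NOT by itself certify existence.

40·p = 1 ≈ 1.0000; existence NOT certified by the union bound.


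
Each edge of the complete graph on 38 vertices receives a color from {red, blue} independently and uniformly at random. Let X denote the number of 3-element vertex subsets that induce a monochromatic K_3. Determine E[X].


Let X = Σ_S X_S over the C(38, 3) = 8436 subsets S of size 3, where X_S = 1 if the K_3 on S is monochromatic.
For a fixed S, the K_3 on S has C(3, 2) = 3 edges. P[all 3 edges red] = (1/2)^3, and likewise for blue, so P[monochromatic] = 2·(1/2)^3 = 2^{1 − 3} = 1/4.
By linearity of expectation: E[X] = C(38, 3) · 2^{1 − 3} = 8436 · 1/4 = 2109.
Numerically: E[X] ≈ 2109.00000.

E[X] = C(38,3)·2^(1−C(3,2)) = 2109 ≈ 2109.00000.


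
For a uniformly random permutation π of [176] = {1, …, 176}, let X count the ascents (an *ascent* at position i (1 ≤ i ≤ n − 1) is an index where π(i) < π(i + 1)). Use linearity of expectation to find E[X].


Write X = Σ X_I over i = 1, …, 175, with X_I the indicator of one ascent.
There are 175 indicators.
For each fixed i, the pair (π(i), π(i+1)) is a uniformly random ordered pair of distinct values from {1, …, 176}; by symmetry P[π(i) < π(i+1)] = 1/2.
By linearity: E[X] = 175 · (1/2) = (176 − 1) · (1/2) = 175/2 ≈ 87.5000.

E[X] = 175/2 = 87.5000.


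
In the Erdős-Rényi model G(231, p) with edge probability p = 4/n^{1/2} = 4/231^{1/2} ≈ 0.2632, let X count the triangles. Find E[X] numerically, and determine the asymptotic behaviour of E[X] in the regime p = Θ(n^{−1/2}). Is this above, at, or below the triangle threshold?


Number of potential triangles: C(231, 3) = 2027795.
Each occurs with probability p³ ≈ (0.2632)³ ≈ 1.822896e-02.
By linearity: E[X] = C(231, 3)·p³ ≈ 2027795 · 1.822896e-02 ≈ 36964.6035.
Since α = 1/2 < 1, p = c/n^{1/2} ≫ 1/n is above the triangle threshold p ~ 1/n. Asymptotically E[X] ~ (c³/6)·n^{3(1−α)} = (4³/6)·n^{1.5} → ∞; triangles are abundant w.h.p.

E[X] ≈ 36964.6035; in regime p = Θ(1/n^{1/2}) E[X] diverges (above the triangle threshold p ~ 1/n).


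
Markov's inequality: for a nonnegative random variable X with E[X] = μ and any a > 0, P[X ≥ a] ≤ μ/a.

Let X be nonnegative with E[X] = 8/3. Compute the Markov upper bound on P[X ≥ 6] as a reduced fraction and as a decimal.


μ = E[X] = 8/3, a = 6.
Markov: P[X ≥ 6] ≤ μ/a = (8/3)/6 = 4/9.
Numerically: ≈ 0.444444.
(Since a = 6 > μ = 2.666667, the bound 4/9 is < 1 and informative.)

P[X ≥ 6] ≤ 4/9 ≈ 0.444444.


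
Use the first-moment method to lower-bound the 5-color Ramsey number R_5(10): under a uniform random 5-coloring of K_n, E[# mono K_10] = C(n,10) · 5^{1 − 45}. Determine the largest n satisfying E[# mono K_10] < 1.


We need C(n, 10) · 5^{1 − 45} < 1, i.e. C(n, 10) < 5^{45 − 1} = 5684341886080801486968994140625.
Check values of n near the boundary:
  n = 5391: C(5391, 10) = 5666344714787188828795213697883; 5666344714787188828795213697883 < 5684341886080801486968994140625? YES
  n = 5392: C(5392, 10) = 5676873040158402483252283957448; 5676873040158402483252283957448 < 5684341886080801486968994140625? YES
  n = 5393: C(5393, 10) = 5687418968154238267170642278008; 5687418968154238267170642278008 < 5684341886080801486968994140625? NO
  n = 5394: C(5394, 10) = 5697982524930156243149785372878; 5697982524930156243149785372878 < 5684341886080801486968994140625? NO
The largest n with C(n, 10) < 5684341886080801486968994140625 is n = 5392 (where E[X] = 5676873040158402483252283957448/5684341886080801486968994140625 ≈ 0.999). Hence R_5(10) > 5392, i.e. R_5(10) ≥ 5393.

Largest n = 5392; hence R_5(10) > 5392.


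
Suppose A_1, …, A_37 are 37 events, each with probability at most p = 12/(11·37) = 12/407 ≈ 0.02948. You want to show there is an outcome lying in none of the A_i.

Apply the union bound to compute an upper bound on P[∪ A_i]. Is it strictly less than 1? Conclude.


Union bound: P[∪_{i=1}^{37} A_i] ≤ Σ_i P[A_i] ≤ 37·p = 37·(12/407) = 12/11.
Numerically: 12/11 ≈ 1.09091.
Is 12/11 < 1? NO.
Since the bound 12/11 is ≥ 1, the union bound is uninformative here; it does NOT by itself certify existence.

37·p = 12/11 ≈ 1.09091; existence NOT certified by the union bound.


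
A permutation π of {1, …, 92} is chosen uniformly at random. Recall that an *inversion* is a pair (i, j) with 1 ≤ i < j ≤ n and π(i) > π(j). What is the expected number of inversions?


Write X = Σ X_I over the C(92, 2) = 4186 pairs i < j, with X_I the indicator of one inversion.
There are 4186 indicators.
For each fixed pair i < j, the values π(i) and π(j) are two distinct elements of {1, …, 92} in uniformly random order; by symmetry P[π(i) > π(j)] = 1/2.
By linearity: E[X] = 4186 · (1/2) = C(92, 2) · (1/2) = 4186/2 = 2093 ≈ 2093.000000.

E[X] = 2093 = 2093.000000.


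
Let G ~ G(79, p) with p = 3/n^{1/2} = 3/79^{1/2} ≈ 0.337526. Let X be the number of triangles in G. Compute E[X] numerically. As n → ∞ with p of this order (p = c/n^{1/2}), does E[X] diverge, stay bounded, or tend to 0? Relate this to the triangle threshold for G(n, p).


Number of potential triangles: C(79, 3) = 79079.
Each occurs with probability p³ ≈ (0.337526)³ ≈ 3.84523713e-02.
By linearity: E[X] = C(79, 3)·p³ ≈ 79079 · 3.84523713e-02 ≈ 3040.775070.
Since α = 1/2 < 1, p = c/n^{1/2} ≫ 1/n is above the triangle threshold p ~ 1/n. Asymptotically E[X] ~ (c³/6)·n^{3(1−α)} = (3³/6)·n^{1.5} → ∞; triangles are abundant w.h.p.

E[X] ≈ 3040.775070; in regime p = Θ(1/n^{1/2}) E[X] diverges (above the triangle threshold p ~ 1/n).


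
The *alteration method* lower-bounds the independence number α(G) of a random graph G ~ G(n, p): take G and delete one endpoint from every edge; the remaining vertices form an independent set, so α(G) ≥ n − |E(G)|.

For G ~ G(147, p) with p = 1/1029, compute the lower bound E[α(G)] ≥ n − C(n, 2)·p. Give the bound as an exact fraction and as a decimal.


E[|E(G)|] = C(147, 2)·p = 10731 · (1/1029) = 73/7.
E[α(G)] ≥ n − E[|E(G)|] = 147 − 73/7 = 956/7.
Numerically: ≈ 136.571.
(This is only a lower bound; the true E[α(G)] may be larger.)

E[α(G)] ≥ 956/7 ≈ 136.571.


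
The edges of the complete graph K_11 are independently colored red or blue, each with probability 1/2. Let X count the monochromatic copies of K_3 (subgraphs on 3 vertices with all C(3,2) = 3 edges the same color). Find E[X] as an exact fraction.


Let X = Σ_S X_S over the C(11, 3) = 165 subsets S of size 3, where X_S = 1 if the K_3 on S is monochromatic.
For a fixed S, the K_3 on S has C(3, 2) = 3 edges. P[all 3 edges red] = (1/2)^3, and likewise for blue, so P[monochromatic] = 2·(1/2)^3 = 2^{1 − 3} = 1/4.
By linearity of expectation: E[X] = C(11, 3) · 2^{1 − 3} = 165 · 1/4 = 165/4.
Numerically: E[X] ≈ 41.2500.

E[X] = C(11,3)·2^(1−C(3,2)) = 165/4 ≈ 41.2500.


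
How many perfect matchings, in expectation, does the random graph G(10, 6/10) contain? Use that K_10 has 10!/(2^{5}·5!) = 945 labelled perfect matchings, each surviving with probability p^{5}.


K_10 has 10!/(2^{5}·5!) = 945 labelled perfect matchings.
For each such perfect matching H, let X_H = 1 if all 5 edges of H are present in G. Then P[X_H = 1] = p^{5} = (3/5)^{5} = 243/3125.
Summing the indicators: E[X] = Σ_H E[X_H] = 945 · p^{5} = 945 · 243/3125 = 45927/625.
Numerically: E[X] ≈ 73.4832.

E[X] = 945 · (3/5)^{5} = 45927/625 ≈ 73.4832.


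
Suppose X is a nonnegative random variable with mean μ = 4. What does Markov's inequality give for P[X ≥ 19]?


μ = E[X] = 4, a = 19.
Markov: P[X ≥ 19] ≤ μ/a = (4)/19 = 4/19.
Numerically: ≈ 0.21053.
(Since a = 19 > μ = 4.00000, the bound 4/19 is < 1 and informative.)

P[X ≥ 19] ≤ 4/19 ≈ 0.21053.


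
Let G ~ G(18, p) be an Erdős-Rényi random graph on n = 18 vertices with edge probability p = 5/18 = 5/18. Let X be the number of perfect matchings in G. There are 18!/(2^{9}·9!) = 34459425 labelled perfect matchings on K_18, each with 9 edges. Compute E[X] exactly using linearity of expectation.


K_18 has 18!/(2^{9}·9!) = 34459425 labelled perfect matchings.
For each such perfect matching H, let X_H = 1 if all 9 edges of H are present in G. Then P[X_H = 1] = p^{9} = (5/18)^{9} = 1953125/198359290368.
By linearity of expectation: E[X] = Σ_H E[X_H] = 34459425 · p^{9} = 34459425 · 1953125/198359290368 = 830908203125/2448880128.
Numerically: E[X] ≈ 339.301.

E[X] = 34459425 · (5/18)^{9} = 830908203125/2448880128 ≈ 339.301.


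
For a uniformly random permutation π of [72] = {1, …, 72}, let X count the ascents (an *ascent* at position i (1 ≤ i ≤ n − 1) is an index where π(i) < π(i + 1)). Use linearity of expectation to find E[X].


Write X = Σ X_I over i = 1, …, 71, with X_I the indicator of one ascent.
There are 71 indicators.
For each fixed i, the pair (π(i), π(i+1)) is a uniformly random ordered pair of distinct values from {1, …, 72}; by symmetry P[π(i) < π(i+1)] = 1/2.
By linearity: E[X] = 71 · (1/2) = (72 − 1) · (1/2) = 71/2 ≈ 35.500000.

E[X] = 71/2 = 35.500000.


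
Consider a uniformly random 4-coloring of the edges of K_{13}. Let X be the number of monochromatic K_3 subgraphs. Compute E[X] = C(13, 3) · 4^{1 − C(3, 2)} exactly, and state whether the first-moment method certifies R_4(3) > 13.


E[X] = C(13, 3) · 4^{1 − 3} = 286 · 4^{−2} = 286/16.
As a reduced fraction: E[X] = 143/8 ≈ 17.87500.
Is E[X] < 1? NO.
Since E[X] ≥ 1, the first-moment bound is inconclusive at n = 13; it does NOT by itself certify R_4(3) > 13.

E[X] = 143/8 ≈ 17.87500; E[X] ≥ 1; first-moment method inconclusive here.


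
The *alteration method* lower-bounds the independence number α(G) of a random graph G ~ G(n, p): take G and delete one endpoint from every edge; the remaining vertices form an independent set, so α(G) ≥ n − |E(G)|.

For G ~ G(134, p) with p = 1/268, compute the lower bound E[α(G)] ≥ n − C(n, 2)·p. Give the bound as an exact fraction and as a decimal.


E[|E(G)|] = C(134, 2)·p = 8911 · (1/268) = 133/4.
E[α(G)] ≥ n − E[|E(G)|] = 134 − 133/4 = 403/4.
Numerically: ≈ 100.750.
(This is only a lower bound; the true E[α(G)] may be larger.)

E[α(G)] ≥ 403/4 ≈ 100.750.


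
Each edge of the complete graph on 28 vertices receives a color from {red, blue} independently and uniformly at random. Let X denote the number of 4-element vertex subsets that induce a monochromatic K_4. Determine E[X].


Let X = Σ_S X_S over the C(28, 4) = 20475 subsets S of size 4, where X_S = 1 if the K_4 on S is monochromatic.
For a fixed S, the K_4 on S has C(4, 2) = 6 edges. P[all 6 edges red] = (1/2)^6, and likewise for blue, so P[monochromatic] = 2·(1/2)^6 = 2^{1 − 6} = 1/32.
By linearity of expectation: E[X] = C(28, 4) · 2^{1 − 6} = 20475 · 1/32 = 20475/32.
Numerically: E[X] ≈ 639.8438.

E[X] = C(28,4)·2^(1−C(4,2)) = 20475/32 ≈ 639.8438.


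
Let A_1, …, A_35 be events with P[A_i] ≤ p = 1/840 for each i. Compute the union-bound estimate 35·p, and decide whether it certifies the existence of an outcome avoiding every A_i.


Union bound: P[∪_{i=1}^{35} A_i] ≤ Σ_i P[A_i] ≤ 35·p = 35·(1/840) = 1/24.
Numerically: 1/24 ≈ 0.04167.
Is 1/24 < 1? YES.
Since P[∪ A_i] ≤ 1/24 < 1, the complement has P[∩ A_i^c] ≥ 1 − 1/24 = 23/24 > 0, so some outcome avoids every A_i.

35·p = 1/24 ≈ 0.04167; existence CERTIFIED by the union bound.


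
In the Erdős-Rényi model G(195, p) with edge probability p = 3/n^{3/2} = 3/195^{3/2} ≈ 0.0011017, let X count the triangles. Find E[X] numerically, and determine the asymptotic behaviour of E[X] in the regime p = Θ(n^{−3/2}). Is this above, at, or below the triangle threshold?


Number of potential triangles: C(195, 3) = 1216865.
Each occurs with probability p³ ≈ (0.0011017)³ ≈ 1.3372359e-09.
By linearity: E[X] = C(195, 3)·p³ ≈ 1216865 · 1.3372359e-09 ≈ 0.00163.
Since α = 3/2 > 1, p = c/n^{3/2} = o(1/n) is below the triangle threshold p ~ 1/n. Asymptotically E[X] ~ (c³/6)·n^{3(1−α)} = (3³/6)·n^{-1.5} → 0, so by Markov's inequality G has no triangles w.h.p.

E[X] ≈ 0.00163; in regime p = Θ(1/n^{3/2}) E[X] tends to 0 (below the triangle threshold p ~ 1/n).


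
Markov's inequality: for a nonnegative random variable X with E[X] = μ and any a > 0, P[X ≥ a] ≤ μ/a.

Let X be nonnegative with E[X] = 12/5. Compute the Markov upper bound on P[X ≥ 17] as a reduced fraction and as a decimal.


μ = E[X] = 12/5, a = 17.
Markov: P[X ≥ 17] ≤ μ/a = (12/5)/17 = 12/85.
Numerically: ≈ 0.141.
(Since a = 17 > μ = 2.400, the bound 12/85 is < 1 and informative.)

P[X ≥ 17] ≤ 12/85 ≈ 0.141.


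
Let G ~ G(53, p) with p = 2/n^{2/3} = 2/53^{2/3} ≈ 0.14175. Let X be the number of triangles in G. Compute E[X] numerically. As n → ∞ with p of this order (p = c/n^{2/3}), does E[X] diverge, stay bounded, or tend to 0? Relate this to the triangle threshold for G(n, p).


Number of potential triangles: C(53, 3) = 23426.
Each occurs with probability p³ ≈ (0.14175)³ ≈ 2.8479886e-03.
By linearity: E[X] = C(53, 3)·p³ ≈ 23426 · 2.8479886e-03 ≈ 66.71698.
Since α = 2/3 < 1, p = c/n^{2/3} ≫ 1/n is above the triangle threshold p ~ 1/n. Asymptotically E[X] ~ (c³/6)·n^{3(1−α)} = (2³/6)·n^{1} → ∞; triangles are abundant w.h.p.

E[X] ≈ 66.71698; in regime p = Θ(1/n^{2/3}) E[X] diverges (above the triangle threshold p ~ 1/n).


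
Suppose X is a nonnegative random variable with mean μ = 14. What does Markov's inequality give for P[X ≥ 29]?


μ = E[X] = 14, a = 29.
Markov: P[X ≥ 29] ≤ μ/a = (14)/29 = 14/29.
Numerically: ≈ 0.48276.
(Since a = 29 > μ = 14.00000, the bound 14/29 is < 1 and informative.)

P[X ≥ 29] ≤ 14/29 ≈ 0.48276.


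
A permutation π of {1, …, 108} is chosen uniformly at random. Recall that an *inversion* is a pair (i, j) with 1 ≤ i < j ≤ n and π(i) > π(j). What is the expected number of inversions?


Write X = Σ X_I over the C(108, 2) = 5778 pairs i < j, with X_I the indicator of one inversion.
There are 5778 indicators.
For each fixed pair i < j, the values π(i) and π(j) are two distinct elements of {1, …, 108} in uniformly random order; by symmetry P[π(i) > π(j)] = 1/2.
By linearity: E[X] = 5778 · (1/2) = C(108, 2) · (1/2) = 5778/2 = 2889 ≈ 2889.000.

E[X] = 2889 = 2889.000.


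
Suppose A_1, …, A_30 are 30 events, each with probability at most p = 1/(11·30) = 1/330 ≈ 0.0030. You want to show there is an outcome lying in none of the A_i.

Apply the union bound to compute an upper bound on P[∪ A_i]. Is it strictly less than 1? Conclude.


Union bound: P[∪_{i=1}^{30} A_i] ≤ Σ_i P[A_i] ≤ 30·p = 30·(1/330) = 1/11.
Numerically: 1/11 ≈ 0.0909.
Is 1/11 < 1? YES.
Since P[∪ A_i] ≤ 1/11 < 1, the complement has P[∩ A_i^c] ≥ 1 − 1/11 = 10/11 > 0, so some outcome avoids every A_i.

30·p = 1/11 ≈ 0.0909; existence CERTIFIED by the union bound.


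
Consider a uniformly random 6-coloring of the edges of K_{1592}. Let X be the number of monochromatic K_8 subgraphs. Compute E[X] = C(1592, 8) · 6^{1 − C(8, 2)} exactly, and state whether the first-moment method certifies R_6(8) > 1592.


E[X] = C(1592, 8) · 6^{1 − 28} = 1005480414540892933435 · 6^{−27} = 1005480414540892933435/1023490369077469249536.
As a reduced fraction: E[X] = 1005480414540892933435/1023490369077469249536 ≈ 0.9824034.
Is E[X] < 1? YES.
Since E[X] < 1, there exists a 6-coloring of K_{1592} with no monochromatic K_8; hence R_6(8) > 1592.

E[X] = 1005480414540892933435/1023490369077469249536 ≈ 0.9824034; E[X] < 1, so R_6(8) > 1592.


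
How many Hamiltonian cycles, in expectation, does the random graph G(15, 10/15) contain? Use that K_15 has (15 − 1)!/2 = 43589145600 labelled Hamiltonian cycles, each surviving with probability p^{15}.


K_15 has (15 − 1)!/2 = 43589145600 labelled Hamiltonian cycles.
For each such Hamiltonian cycle H, let X_H = 1 if all 15 edges of H are present in G. Then P[X_H = 1] = p^{15} = (2/3)^{15} = 32768/14348907.
Summing the indicators: E[X] = Σ_H E[X_H] = 43589145600 · p^{15} = 43589145600 · 32768/14348907 = 5877897625600/59049.
Numerically: E[X] ≈ 9.95e+07.

E[X] = 43589145600 · (2/3)^{15} = 5877897625600/59049 ≈ 9.95e+07.


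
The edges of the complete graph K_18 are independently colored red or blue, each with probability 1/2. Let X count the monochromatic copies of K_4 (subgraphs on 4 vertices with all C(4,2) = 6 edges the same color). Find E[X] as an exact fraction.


Let X = Σ_S X_S over the C(18, 4) = 3060 subsets S of size 4, where X_S = 1 if the K_4 on S is monochromatic.
For a fixed S, the K_4 on S has C(4, 2) = 6 edges. P[all 6 edges red] = (1/2)^6, and likewise for blue, so P[monochromatic] = 2·(1/2)^6 = 2^{1 − 6} = 1/32.
By linearity: E[X] = C(18, 4) · 2^{1 − 6} = 3060 · 1/32 = 765/8.
Numerically: E[X] ≈ 95.62500.

E[X] = C(18,4)·2^(1−C(4,2)) = 765/8 ≈ 95.62500.


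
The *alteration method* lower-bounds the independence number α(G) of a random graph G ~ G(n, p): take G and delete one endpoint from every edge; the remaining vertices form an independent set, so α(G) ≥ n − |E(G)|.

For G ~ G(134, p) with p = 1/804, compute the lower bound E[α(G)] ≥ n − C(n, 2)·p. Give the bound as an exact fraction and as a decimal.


E[|E(G)|] = C(134, 2)·p = 8911 · (1/804) = 133/12.
E[α(G)] ≥ n − E[|E(G)|] = 134 − 133/12 = 1475/12.
Numerically: ≈ 122.916667.
(This is only a lower bound; the true E[α(G)] may be larger.)

E[α(G)] ≥ 1475/12 ≈ 122.916667.


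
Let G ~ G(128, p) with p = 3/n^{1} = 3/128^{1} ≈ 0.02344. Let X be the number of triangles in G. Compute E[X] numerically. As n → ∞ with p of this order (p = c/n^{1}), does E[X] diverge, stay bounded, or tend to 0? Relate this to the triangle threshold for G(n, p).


Number of potential triangles: C(128, 3) = 341376.
Each occurs with probability p³ ≈ (0.02344)³ ≈ 1.287460e-05.
By linearity: E[X] = C(128, 3)·p³ ≈ 341376 · 1.287460e-05 ≈ 4.3951.
Here α = 1, so p = 3/n is exactly at the triangle threshold p ~ 1/n. Asymptotically E[X] → c³/6 = 3³/6 = 9/2 ≈ 4.5000, a bounded constant. In this regime the triangle count is asymptotically Poisson(c³/6).

E[X] ≈ 4.3951; in regime p = Θ(1/n^{1}) E[X] stays bounded (at the triangle threshold p ~ 1/n).


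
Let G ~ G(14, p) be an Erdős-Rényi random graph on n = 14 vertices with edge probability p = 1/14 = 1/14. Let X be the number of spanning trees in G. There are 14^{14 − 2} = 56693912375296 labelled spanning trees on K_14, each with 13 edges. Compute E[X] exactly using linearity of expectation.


K_14 has 14^{14 − 2} = 56693912375296 labelled spanning trees.
For each such spanning tree H, let X_H = 1 if all 13 edges of H are present in G. Then P[X_H = 1] = p^{13} = (1/14)^{13} = 1/793714773254144.
Summing the indicators: E[X] = Σ_H E[X_H] = 56693912375296 · p^{13} = 56693912375296 · 1/793714773254144 = 1/14.
Numerically: E[X] ≈ 0.0714286.

E[X] = 56693912375296 · (1/14)^{13} = 1/14 ≈ 0.0714286.


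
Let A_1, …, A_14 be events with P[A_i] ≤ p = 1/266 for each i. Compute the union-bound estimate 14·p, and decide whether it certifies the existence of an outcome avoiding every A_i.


Union bound: P[∪_{i=1}^{14} A_i] ≤ Σ_i P[A_i] ≤ 14·p = 14·(1/266) = 1/19.
Numerically: 1/19 ≈ 0.05263.
Is 1/19 < 1? YES.
Since P[∪ A_i] ≤ 1/19 < 1, the complement has P[∩ A_i^c] ≥ 1 − 1/19 = 18/19 > 0, so some outcome avoids every A_i.

14·p = 1/19 ≈ 0.05263; existence CERTIFIED by the union bound.


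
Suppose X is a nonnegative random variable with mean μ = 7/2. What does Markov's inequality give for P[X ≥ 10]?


μ = E[X] = 7/2, a = 10.
Markov: P[X ≥ 10] ≤ μ/a = (7/2)/10 = 7/20.
Numerically: ≈ 0.3500.
(Since a = 10 > μ = 3.5000, the bound 7/20 is < 1 and informative.)

P[X ≥ 10] ≤ 7/20 ≈ 0.3500.


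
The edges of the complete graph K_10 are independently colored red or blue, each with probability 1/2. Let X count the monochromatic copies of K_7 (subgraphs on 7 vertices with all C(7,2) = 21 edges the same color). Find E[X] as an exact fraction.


Let X = Σ_S X_S over the C(10, 7) = 120 subsets S of size 7, where X_S = 1 if the K_7 on S is monochromatic.
For a fixed S, the K_7 on S has C(7, 2) = 21 edges. P[all 21 edges red] = (1/2)^21, and likewise for blue, so P[monochromatic] = 2·(1/2)^21 = 2^{1 − 21} = 1/1048576.
Summing: E[X] = C(10, 7) · 2^{1 − 21} = 120 · 1/1048576 = 15/131072.
Numerically: E[X] ≈ 0.00011.

E[X] = C(10,7)·2^(1−C(7,2)) = 15/131072 ≈ 0.00011.


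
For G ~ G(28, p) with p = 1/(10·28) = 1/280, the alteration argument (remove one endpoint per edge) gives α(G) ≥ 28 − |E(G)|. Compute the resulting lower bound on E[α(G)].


E[|E(G)|] = C(28, 2)·p = 378 · (1/280) = 27/20.
E[α(G)] ≥ n − E[|E(G)|] = 28 − 27/20 = 533/20.
Numerically: ≈ 26.6500.
(This is only a lower bound; the true E[α(G)] may be larger.)

E[α(G)] ≥ 533/20 ≈ 26.6500.


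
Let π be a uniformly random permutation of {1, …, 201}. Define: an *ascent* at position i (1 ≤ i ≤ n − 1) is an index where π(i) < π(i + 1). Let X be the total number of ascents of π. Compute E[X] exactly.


Write X = Σ X_I over i = 1, …, 200, with X_I the indicator of one ascent.
There are 200 indicators.
For each fixed i, the pair (π(i), π(i+1)) is a uniformly random ordered pair of distinct values from {1, …, 201}; by symmetry P[π(i) < π(i+1)] = 1/2.
By linearity: E[X] = 200 · (1/2) = (201 − 1) · (1/2) = 100 ≈ 100.000000.

E[X] = 100 = 100.000000.


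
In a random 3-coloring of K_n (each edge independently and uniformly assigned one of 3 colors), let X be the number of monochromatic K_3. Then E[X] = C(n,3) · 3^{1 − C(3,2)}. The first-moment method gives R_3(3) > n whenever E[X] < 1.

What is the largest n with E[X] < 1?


We need C(n, 3) · 3^{1 − 3} < 1, i.e. C(n, 3) < 3^{3 − 1} = 9.
Check values of n near the boundary:
  n = 3: C(3, 3) = 1; 1 < 9? YES
  n = 4: C(4, 3) = 4; 4 < 9? YES
  n = 5: C(5, 3) = 10; 10 < 9? NO
  n = 6: C(6, 3) = 20; 20 < 9? NO
  n = 7: C(7, 3) = 35; 35 < 9? NO
The largest n with C(n, 3) < 9 is n = 4 (where E[X] = 4/9 ≈ 0.4444444). Hence R_3(3) > 4, i.e. R_3(3) ≥ 5.

Largest n = 4; hence R_3(3) > 4.


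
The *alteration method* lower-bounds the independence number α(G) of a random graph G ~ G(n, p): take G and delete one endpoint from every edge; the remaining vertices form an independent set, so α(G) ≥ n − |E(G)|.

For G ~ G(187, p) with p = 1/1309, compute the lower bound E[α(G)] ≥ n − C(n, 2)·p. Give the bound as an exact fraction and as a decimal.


E[|E(G)|] = C(187, 2)·p = 17391 · (1/1309) = 93/7.
E[α(G)] ≥ n − E[|E(G)|] = 187 − 93/7 = 1216/7.
Numerically: ≈ 173.714286.
(This is only a lower bound; the true E[α(G)] may be larger.)

E[α(G)] ≥ 1216/7 ≈ 173.714286.


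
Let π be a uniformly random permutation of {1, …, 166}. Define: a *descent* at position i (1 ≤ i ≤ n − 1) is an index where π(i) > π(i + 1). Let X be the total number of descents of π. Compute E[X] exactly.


Write X = Σ X_I over i = 1, …, 165, with X_I the indicator of one descent.
There are 165 indicators.
For each fixed i, the pair (π(i), π(i+1)) is a uniformly random ordered pair of distinct values from {1, …, 166}; by symmetry P[π(i) > π(i+1)] = 1/2.
By linearity: E[X] = 165 · (1/2) = (166 − 1) · (1/2) = 165/2 ≈ 82.50000.

E[X] = 165/2 = 82.50000.


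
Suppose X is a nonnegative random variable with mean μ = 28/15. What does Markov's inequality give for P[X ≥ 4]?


μ = E[X] = 28/15, a = 4.
Markov: P[X ≥ 4] ≤ μ/a = (28/15)/4 = 7/15.
Numerically: ≈ 0.467.
(Since a = 4 > μ = 1.867, the bound 7/15 is < 1 and informative.)

P[X ≥ 4] ≤ 7/15 ≈ 0.467.


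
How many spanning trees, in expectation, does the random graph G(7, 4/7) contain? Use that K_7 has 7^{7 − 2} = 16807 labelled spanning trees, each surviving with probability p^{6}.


K_7 has 7^{7 − 2} = 16807 labelled spanning trees.
For each such spanning tree H, let X_H = 1 if all 6 edges of H are present in G. Then P[X_H = 1] = p^{6} = (4/7)^{6} = 4096/117649.
Summing the indicators: E[X] = Σ_H E[X_H] = 16807 · p^{6} = 16807 · 4096/117649 = 4096/7.
Numerically: E[X] ≈ 585.143.

E[X] = 16807 · (4/7)^{6} = 4096/7 ≈ 585.143.


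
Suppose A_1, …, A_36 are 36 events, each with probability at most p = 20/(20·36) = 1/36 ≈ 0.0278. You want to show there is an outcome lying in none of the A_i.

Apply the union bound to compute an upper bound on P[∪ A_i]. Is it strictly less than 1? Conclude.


Union bound: P[∪_{i=1}^{36} A_i] ≤ Σ_i P[A_i] ≤ 36·p = 36·(1/36) = 1.
Numerically: 1 ≈ 1.0000.
Is 1 < 1? NO.
Since the bound 1 is ≥ 1, the union bound is uninformative here; it does NOT by itself certify existence.

36·p = 1 ≈ 1.0000; existence NOT certified by the union bound.


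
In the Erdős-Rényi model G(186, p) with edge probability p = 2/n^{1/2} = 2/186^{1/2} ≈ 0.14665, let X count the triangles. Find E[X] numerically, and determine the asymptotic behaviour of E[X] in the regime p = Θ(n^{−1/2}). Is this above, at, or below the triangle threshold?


Number of potential triangles: C(186, 3) = 1055240.
Each occurs with probability p³ ≈ (0.14665)³ ≈ 3.1537014e-03.
By linearity: E[X] = C(186, 3)·p³ ≈ 1055240 · 3.1537014e-03 ≈ 3327.91186.
Since α = 1/2 < 1, p = c/n^{1/2} ≫ 1/n is above the triangle threshold p ~ 1/n. Asymptotically E[X] ~ (c³/6)·n^{3(1−α)} = (2³/6)·n^{1.5} → ∞; triangles are abundant w.h.p.

E[X] ≈ 3327.91186; in regime p = Θ(1/n^{1/2}) E[X] diverges (above the triangle threshold p ~ 1/n).


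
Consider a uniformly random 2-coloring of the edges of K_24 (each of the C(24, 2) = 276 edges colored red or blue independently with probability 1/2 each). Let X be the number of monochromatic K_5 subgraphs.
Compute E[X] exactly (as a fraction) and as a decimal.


Let X = Σ_S X_S over the C(24, 5) = 42504 subsets S of size 5, where X_S = 1 if the K_5 on S is monochromatic.
For a fixed S, the K_5 on S has C(5, 2) = 10 edges. P[all 10 edges red] = (1/2)^10, and likewise for blue, so P[monochromatic] = 2·(1/2)^10 = 2^{1 − 10} = 1/512.
By linearity: E[X] = C(24, 5) · 2^{1 − 10} = 42504 · 1/512 = 5313/64.
Numerically: E[X] ≈ 83.01562.

E[X] = C(24,5)·2^(1−C(5,2)) = 5313/64 ≈ 83.01562.


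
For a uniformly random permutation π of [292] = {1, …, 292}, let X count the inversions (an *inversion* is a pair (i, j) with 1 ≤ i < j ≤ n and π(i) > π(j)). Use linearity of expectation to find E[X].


Write X = Σ X_I over the C(292, 2) = 42486 pairs i < j, with X_I the indicator of one inversion.
There are 42486 indicators.
For each fixed pair i < j, the values π(i) and π(j) are two distinct elements of {1, …, 292} in uniformly random order; by symmetry P[π(i) > π(j)] = 1/2.
By linearity: E[X] = 42486 · (1/2) = C(292, 2) · (1/2) = 42486/2 = 21243 ≈ 21243.0000.

E[X] = 21243 = 21243.0000.


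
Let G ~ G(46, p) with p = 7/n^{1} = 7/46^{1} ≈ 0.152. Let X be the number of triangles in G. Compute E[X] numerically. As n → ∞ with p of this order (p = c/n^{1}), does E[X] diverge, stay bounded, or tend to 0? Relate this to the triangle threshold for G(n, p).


Number of potential triangles: C(46, 3) = 15180.
Each occurs with probability p³ ≈ (0.152)³ ≈ 3.52388e-03.
By linearity: E[X] = C(46, 3)·p³ ≈ 15180 · 3.52388e-03 ≈ 53.492.
Here α = 1, so p = 7/n is exactly at the triangle threshold p ~ 1/n. Asymptotically E[X] → c³/6 = 7³/6 = 343/6 ≈ 57.167, a bounded constant. In this regime the triangle count is asymptotically Poisson(c³/6).

E[X] ≈ 53.492; in regime p = Θ(1/n^{1}) E[X] stays bounded (at the triangle threshold p ~ 1/n).
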